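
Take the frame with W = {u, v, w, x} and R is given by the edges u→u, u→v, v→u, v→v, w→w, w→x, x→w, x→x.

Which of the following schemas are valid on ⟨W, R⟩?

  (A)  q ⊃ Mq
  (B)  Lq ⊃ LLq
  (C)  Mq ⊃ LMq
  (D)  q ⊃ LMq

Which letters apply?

R is reflexive: each world relates to itself.
R is symmetric: every R-edge is matched by its reverse.
R is transitive: R is closed under composition.
R is euclidean: any two R-successors of the same world are R-related.
(A) q ⊃ Mq is the dual of axiom T; it is valid on a frame exactly when R is reflexive. R is reflexive, so valid.
(B) Lq ⊃ LLq (axiom 4) characterises the transitive frames. R is transitive — valid.
(C) Mq ⊃ LMq is axiom 5; it is valid on a frame exactly when R is euclidean. R is euclidean, so valid.
(D) axiom B: valid iff R is symmetric. R is symmetric — valid.

A, B, C, D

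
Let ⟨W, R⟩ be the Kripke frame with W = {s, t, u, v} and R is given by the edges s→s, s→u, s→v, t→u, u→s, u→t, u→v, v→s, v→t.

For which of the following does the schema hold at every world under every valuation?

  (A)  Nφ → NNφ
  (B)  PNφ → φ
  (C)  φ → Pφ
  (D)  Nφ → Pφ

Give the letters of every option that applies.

D

R is not reflexive: not t R t.
R is not symmetric: u R v but not v R u.
R is not transitive: s R u and u R t but not s R t.
R is serial: every world has an R-successor.
(A) Nφ → NNφ (axiom 4) characterises the transitive frames. R is not transitive — not valid.
(B) the dual of axiom B: valid iff R is symmetric. R is not symmetric — not valid.
(C) φ → Pφ is the dual of axiom T; it is valid on a frame exactly when R is reflexive. R is not reflexive, so not valid.
(D) Nφ → Pφ (axiom D) characterises the serial frames. R is serial — valid.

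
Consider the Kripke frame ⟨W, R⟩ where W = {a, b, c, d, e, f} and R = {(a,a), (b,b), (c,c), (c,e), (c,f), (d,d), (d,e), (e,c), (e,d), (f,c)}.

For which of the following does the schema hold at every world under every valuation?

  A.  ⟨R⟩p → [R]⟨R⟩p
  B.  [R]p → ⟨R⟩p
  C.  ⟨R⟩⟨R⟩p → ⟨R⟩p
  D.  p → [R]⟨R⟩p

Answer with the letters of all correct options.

R is symmetric: every R-edge is matched by its reverse.
R is not transitive: c R e and e R d but not c R d.
R is not euclidean: c R e and c R f but not e R f.
R is serial: every world has an R-successor.
(A) axiom 5: valid iff R is euclidean. R is not euclidean — not valid.
(B) [R]p → ⟨R⟩p (axiom D) characterises the serial frames. R is serial — valid.
(C) ⟨R⟩⟨R⟩p → ⟨R⟩p (the dual of axiom 4) characterises the transitive frames. R is not transitive — not valid.
(D) p → [R]⟨R⟩p is axiom B; it is valid on a frame exactly when R is symmetric. R is symmetric, so valid.

B, D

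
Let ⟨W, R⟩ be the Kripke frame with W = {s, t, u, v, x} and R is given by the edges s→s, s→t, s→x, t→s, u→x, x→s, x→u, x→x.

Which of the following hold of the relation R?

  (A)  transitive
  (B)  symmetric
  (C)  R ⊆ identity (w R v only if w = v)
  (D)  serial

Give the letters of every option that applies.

B

(A) not transitive: s R x and x R u but not s R u.
(B) symmetric: every R-edge is matched by its reverse.
(C) not ⊆ identity: s R t with s ≠ t.
(D) not serial: v has no R-successor.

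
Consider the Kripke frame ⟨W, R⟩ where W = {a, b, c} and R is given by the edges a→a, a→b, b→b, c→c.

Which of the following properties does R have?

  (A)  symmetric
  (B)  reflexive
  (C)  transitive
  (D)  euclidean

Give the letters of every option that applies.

(A) not symmetric: a R b but not b R a.
(B) reflexive: each world relates to itself.
(C) transitive: R is closed under composition.
(D) not euclidean: a R b and a R a but not b R a.

B, C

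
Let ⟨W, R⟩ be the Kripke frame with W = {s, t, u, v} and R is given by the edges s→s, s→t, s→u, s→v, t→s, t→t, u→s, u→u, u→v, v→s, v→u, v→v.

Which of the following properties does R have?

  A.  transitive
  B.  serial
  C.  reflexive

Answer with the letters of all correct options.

(A) not transitive: t R s and s R u but not t R u.
(B) serial: every world has an R-successor.
(C) reflexive: each world relates to itself.

B, C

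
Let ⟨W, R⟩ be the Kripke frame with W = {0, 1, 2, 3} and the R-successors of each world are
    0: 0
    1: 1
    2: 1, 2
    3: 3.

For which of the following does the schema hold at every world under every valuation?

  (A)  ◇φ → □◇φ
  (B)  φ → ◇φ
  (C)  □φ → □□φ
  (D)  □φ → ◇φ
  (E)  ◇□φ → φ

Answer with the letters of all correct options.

R is reflexive: each world relates to itself.
R is not symmetric: 2 R 1 but not 1 R 2.
R is transitive: R is closed under composition.
R is not euclidean: 2 R 1 and 2 R 2 but not 1 R 2.
R is serial: every world has an R-successor.
(A) ◇φ → □◇φ (axiom 5) characterises the euclidean frames. R is not euclidean — not valid.
(B) the dual of axiom T: valid iff R is reflexive. R is reflexive — valid.
(C) axiom 4: valid iff R is transitive. R is transitive — valid.
(D) □φ → ◇φ is axiom D, which corresponds to seriality. R is serial — valid.
(E) ◇□φ → φ is the dual of axiom B; it is valid on a frame exactly when R is symmetric. R is not symmetric, so not valid.

B, C, D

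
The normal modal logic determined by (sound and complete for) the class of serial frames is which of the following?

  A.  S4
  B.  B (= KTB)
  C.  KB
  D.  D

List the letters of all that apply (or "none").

D

(A) S4 is determined by the class of reflexive and transitive frames.
(B) B (= KTB) is determined by the class of reflexive and symmetric frames.
(C) KB is determined by the class of symmetric frames.
(D) D is determined by exactly this class.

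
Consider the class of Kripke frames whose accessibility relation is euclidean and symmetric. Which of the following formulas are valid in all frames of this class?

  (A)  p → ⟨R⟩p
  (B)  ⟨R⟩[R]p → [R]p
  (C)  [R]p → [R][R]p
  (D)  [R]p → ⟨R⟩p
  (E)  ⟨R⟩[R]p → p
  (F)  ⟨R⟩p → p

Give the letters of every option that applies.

B, C, E

A symmetric euclidean relation is transitive (uRv and vRw give vRu by symmetry, then uRw by the euclidean condition, applied at v).
(A) the dual of axiom T: valid iff R is reflexive. Such an R need not be reflexive — not valid.
(B) the dual of axiom 5: valid iff R is euclidean. Every such R is euclidean — valid.
(C) axiom 4: valid iff R is transitive. Every such R is transitive — valid.
(D) [R]p → ⟨R⟩p (axiom D) characterises the serial frames. Such an R need not be serial — not valid.
(E) ⟨R⟩[R]p → p is the dual of axiom B, which corresponds to symmetry. Every such R is symmetric — valid.
(F) ⟨R⟩p → p is valid only on frames where every R-edge is a self-loop. Such an R need not be a subset of the identity — not valid.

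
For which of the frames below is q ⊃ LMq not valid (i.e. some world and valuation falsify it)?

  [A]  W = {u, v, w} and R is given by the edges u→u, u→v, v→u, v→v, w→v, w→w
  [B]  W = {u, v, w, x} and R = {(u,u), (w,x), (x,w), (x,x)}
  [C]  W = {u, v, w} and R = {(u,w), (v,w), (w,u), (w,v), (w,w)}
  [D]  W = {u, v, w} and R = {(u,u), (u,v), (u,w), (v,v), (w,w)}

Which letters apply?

A, D

The schema q ⊃ LMq is axiom B; it is valid on a frame iff R is symmetric.
(A) R is not symmetric (w R v but not v R w), so the schema fails here.
(B) R is symmetric (every R-edge is matched by its reverse), so the schema is valid here.
(C) R is symmetric (every R-edge is matched by its reverse), so the schema is valid here.
(D) R is not symmetric (u R v but not v R u), so the schema fails here.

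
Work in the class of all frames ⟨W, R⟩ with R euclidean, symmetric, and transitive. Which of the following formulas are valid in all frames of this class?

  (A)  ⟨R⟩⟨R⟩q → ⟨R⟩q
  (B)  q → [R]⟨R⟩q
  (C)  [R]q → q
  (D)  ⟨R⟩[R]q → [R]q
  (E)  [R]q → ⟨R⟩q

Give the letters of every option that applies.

(A) ⟨R⟩⟨R⟩q → ⟨R⟩q is the dual of axiom 4; it is valid on a frame exactly when R is transitive. Every such R is transitive, so valid.
(B) q → [R]⟨R⟩q is axiom B; it is valid on a frame exactly when R is symmetric. Every such R is symmetric, so valid.
(C) [R]q → q (axiom T) characterises the reflexive frames. Such an R need not be reflexive — not valid.
(D) ⟨R⟩[R]q → [R]q is the dual of axiom 5, which corresponds to the euclidean property. Every such R is euclidean — valid.
(E) [R]q → ⟨R⟩q is axiom D, which corresponds to seriality. Such an R need not be serial — not valid.

A, B, D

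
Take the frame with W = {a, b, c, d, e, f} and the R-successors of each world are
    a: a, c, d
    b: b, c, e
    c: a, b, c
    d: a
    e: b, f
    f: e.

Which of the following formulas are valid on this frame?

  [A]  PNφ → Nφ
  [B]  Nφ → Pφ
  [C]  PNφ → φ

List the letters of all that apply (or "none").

B, C

R is symmetric: every R-edge is matched by its reverse.
R is not euclidean: a R c and a R d but not c R d.
R is serial: every world has an R-successor.
(A) PNφ → Nφ is the dual of axiom 5; it is valid on a frame exactly when R is euclidean. R is not euclidean, so not valid.
(B) Nφ → Pφ (axiom D) characterises the serial frames. R is serial — valid.
(C) PNφ → φ is the dual of axiom B; it is valid on a frame exactly when R is symmetric. R is symmetric, so valid.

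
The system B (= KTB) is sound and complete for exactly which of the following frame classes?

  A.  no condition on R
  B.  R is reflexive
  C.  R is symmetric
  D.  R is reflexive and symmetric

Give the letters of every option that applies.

D

(A) this class determines K, not B (= KTB).
(B) this class determines T (= KT), not B (= KTB).
(C) this class determines KB, not B (= KTB).
(D) B (= KTB) is sound and complete for exactly this class.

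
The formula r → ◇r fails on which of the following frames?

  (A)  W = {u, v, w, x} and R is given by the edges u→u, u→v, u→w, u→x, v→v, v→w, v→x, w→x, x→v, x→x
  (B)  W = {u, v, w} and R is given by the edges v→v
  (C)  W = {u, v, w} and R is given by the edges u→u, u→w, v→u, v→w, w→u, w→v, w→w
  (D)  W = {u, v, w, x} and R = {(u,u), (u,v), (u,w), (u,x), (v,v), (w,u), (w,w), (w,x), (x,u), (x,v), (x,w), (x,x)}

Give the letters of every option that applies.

The schema r → ◇r is the dual of axiom T; it is valid on a frame iff R is reflexive.
(A) R is not reflexive (not w R w), so the schema fails here.
(B) R is not reflexive (not u R u), so the schema fails here.
(C) R is not reflexive (not v R v), so the schema fails here.
(D) R is reflexive (each world relates to itself), so the schema is valid here.

A, B, C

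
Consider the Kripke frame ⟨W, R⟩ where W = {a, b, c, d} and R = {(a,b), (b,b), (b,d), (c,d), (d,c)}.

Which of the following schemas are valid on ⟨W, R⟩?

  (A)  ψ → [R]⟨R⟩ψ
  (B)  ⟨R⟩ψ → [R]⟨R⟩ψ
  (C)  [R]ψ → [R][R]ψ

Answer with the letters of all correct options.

R is not symmetric: a R b but not b R a.
R is not transitive: a R b and b R d but not a R d.
R is not euclidean: b R d and b R b but not d R b.
(A) ψ → [R]⟨R⟩ψ (axiom B) characterises the symmetric frames. R is not symmetric — not valid.
(B) ⟨R⟩ψ → [R]⟨R⟩ψ (axiom 5) characterises the euclidean frames. R is not euclidean — not valid.
(C) axiom 4: valid iff R is transitive. R is not transitive — not valid.

none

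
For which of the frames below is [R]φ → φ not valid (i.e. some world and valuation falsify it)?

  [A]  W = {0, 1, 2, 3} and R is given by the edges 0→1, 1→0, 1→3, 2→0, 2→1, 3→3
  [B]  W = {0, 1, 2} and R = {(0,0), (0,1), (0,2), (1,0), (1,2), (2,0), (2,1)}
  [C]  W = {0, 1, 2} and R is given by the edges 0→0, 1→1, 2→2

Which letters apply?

A, B

The schema [R]φ → φ is axiom T; it is valid on a frame iff R is reflexive.
(A) R is not reflexive (not 0 R 0), so the schema fails here.
(B) R is not reflexive (not 1 R 1), so the schema fails here.
(C) R is reflexive (each world relates to itself), so the schema is valid here.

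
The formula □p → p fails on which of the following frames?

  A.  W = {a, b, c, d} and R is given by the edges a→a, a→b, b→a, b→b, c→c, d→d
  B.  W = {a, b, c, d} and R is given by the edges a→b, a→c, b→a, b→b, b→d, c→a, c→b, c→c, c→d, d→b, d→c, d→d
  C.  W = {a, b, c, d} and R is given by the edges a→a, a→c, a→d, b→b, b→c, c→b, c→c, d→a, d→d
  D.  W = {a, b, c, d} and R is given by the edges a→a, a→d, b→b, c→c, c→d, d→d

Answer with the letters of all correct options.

The schema □p → p is axiom T; it is valid on a frame iff R is reflexive.
(A) R is reflexive (each world relates to itself), so the schema is valid here.
(B) R is not reflexive (not a R a), so the schema fails here.
(C) R is reflexive (each world relates to itself), so the schema is valid here.
(D) R is reflexive (each world relates to itself), so the schema is valid here.

B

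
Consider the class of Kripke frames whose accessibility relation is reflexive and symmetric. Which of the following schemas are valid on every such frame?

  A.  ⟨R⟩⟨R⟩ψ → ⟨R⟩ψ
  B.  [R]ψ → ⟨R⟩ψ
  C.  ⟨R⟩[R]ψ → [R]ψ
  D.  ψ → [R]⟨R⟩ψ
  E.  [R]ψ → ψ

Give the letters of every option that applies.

Reflexive relations are serial.
(A) ⟨R⟩⟨R⟩ψ → ⟨R⟩ψ (the dual of axiom 4) characterises the transitive frames. Such an R need not be transitive — not valid.
(B) axiom D: valid iff R is serial. Every such R is serial — valid.
(C) ⟨R⟩[R]ψ → [R]ψ (the dual of axiom 5) characterises the euclidean frames. Such an R need not be euclidean — not valid.
(D) ψ → [R]⟨R⟩ψ (axiom B) characterises the symmetric frames. Every such R is symmetric — valid.
(E) [R]ψ → ψ is axiom T, which corresponds to reflexivity. Every such R is reflexive — valid.

B, D, E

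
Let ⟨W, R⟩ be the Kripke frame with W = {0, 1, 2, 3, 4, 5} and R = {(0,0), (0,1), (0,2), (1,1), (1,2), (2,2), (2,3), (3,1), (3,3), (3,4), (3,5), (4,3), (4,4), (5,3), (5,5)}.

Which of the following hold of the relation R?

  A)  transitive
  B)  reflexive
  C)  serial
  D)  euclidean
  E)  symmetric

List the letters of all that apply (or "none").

(A) not transitive: 0 R 2 and 2 R 3 but not 0 R 3.
(B) reflexive: each world relates to itself.
(C) serial: every world has an R-successor.
(D) not euclidean: 0 R 1 and 0 R 0 but not 1 R 0.
(E) not symmetric: 0 R 1 but not 1 R 0.

B, C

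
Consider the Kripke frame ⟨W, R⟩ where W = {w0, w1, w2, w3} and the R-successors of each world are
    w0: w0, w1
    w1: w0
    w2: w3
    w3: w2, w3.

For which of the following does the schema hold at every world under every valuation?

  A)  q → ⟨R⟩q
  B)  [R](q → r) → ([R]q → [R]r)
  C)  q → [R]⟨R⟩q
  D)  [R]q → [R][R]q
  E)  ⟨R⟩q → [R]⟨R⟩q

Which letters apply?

B, C

R is not reflexive: not w1 R w1.
R is symmetric: every R-edge is matched by its reverse.
R is not transitive: w1 R w0 and w0 R w1 but not w1 R w1.
R is not euclidean: w0 R w1 and w0 R w1 but not w1 R w1.
(A) the dual of axiom T: valid iff R is reflexive. R is not reflexive — not valid.
(B) [R](q → r) → ([R]q → [R]r) is axiom K, valid on every Kripke frame — valid.
(C) q → [R]⟨R⟩q (axiom B) characterises the symmetric frames. R is symmetric — valid.
(D) [R]q → [R][R]q (axiom 4) characterises the transitive frames. R is not transitive — not valid.
(E) axiom 5: valid iff R is euclidean. R is not euclidean — not valid.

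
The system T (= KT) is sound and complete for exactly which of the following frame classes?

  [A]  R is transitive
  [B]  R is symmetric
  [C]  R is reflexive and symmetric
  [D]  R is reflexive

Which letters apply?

(A) this class determines K4, not T (= KT).
(B) this class determines KB, not T (= KT).
(C) this class determines B (= KTB), not T (= KT).
(D) T (= KT) is sound and complete for exactly this class.

D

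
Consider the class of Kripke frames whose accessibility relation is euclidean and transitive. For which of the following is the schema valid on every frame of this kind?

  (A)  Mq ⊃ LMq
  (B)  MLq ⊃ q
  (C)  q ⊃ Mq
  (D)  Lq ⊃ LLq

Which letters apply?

(A) Mq ⊃ LMq (axiom 5) characterises the euclidean frames. Every such R is euclidean — valid.
(B) MLq ⊃ q is the dual of axiom B, which corresponds to symmetry. Such an R need not be symmetric — not valid.
(C) q ⊃ Mq (the dual of axiom T) characterises the reflexive frames. Such an R need not be reflexive — not valid.
(D) Lq ⊃ LLq (axiom 4) characterises the transitive frames. Every such R is transitive — valid.

A, D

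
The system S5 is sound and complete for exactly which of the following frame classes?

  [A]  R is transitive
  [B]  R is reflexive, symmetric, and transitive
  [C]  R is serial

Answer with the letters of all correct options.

(A) this class determines K4, not S5.
(B) S5 is sound and complete for exactly this class.
(C) this class determines D, not S5.

B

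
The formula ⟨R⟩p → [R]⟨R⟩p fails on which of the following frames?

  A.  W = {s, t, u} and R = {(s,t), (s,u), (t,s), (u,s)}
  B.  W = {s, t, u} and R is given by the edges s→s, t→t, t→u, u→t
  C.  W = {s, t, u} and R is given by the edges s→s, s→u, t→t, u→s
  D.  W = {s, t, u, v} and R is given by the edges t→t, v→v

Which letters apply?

A, B, C

The schema ⟨R⟩p → [R]⟨R⟩p is axiom 5; it is valid on a frame iff R is euclidean.
(A) R is not euclidean (s R t and s R u but not t R u), so the schema fails here.
(B) R is not euclidean (t R u and t R u but not u R u), so the schema fails here.
(C) R is not euclidean (s R u and s R u but not u R u), so the schema fails here.
(D) R is euclidean (any two R-successors of the same world are R-related), so the schema is valid here.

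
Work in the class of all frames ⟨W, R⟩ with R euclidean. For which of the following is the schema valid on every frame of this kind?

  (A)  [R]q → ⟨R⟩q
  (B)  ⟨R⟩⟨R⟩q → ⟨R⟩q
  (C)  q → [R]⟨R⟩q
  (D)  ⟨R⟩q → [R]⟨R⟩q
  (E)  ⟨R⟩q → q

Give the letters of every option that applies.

D

(A) axiom D: valid iff R is serial. Such an R need not be serial — not valid.
(B) the dual of axiom 4: valid iff R is transitive. Such an R need not be transitive — not valid.
(C) axiom B: valid iff R is symmetric. Such an R need not be symmetric — not valid.
(D) ⟨R⟩q → [R]⟨R⟩q is axiom 5, which corresponds to the euclidean property. Every such R is euclidean — valid.
(E) ⟨R⟩q → q is valid only on frames where every R-edge is a self-loop. Such an R need not be a subset of the identity — not valid.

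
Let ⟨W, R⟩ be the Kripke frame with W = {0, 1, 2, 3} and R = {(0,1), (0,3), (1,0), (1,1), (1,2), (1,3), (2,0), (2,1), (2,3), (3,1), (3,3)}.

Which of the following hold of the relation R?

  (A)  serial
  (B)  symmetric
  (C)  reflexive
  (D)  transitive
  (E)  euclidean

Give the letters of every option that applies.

(A) serial: every world has an R-successor.
(B) not symmetric: 0 R 3 but not 3 R 0.
(C) not reflexive: not 0 R 0.
(D) not transitive: 0 R 1 and 1 R 0 but not 0 R 0.
(E) not euclidean: 1 R 0 and 1 R 2 but not 0 R 2.

A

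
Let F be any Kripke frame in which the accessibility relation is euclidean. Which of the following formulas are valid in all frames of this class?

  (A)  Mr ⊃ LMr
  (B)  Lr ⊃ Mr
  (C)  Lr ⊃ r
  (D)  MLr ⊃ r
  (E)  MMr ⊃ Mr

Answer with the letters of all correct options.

(A) Mr ⊃ LMr is axiom 5; it is valid on a frame exactly when R is euclidean. Every such R is euclidean, so valid.
(B) axiom D: valid iff R is serial. Such an R need not be serial — not valid.
(C) Lr ⊃ r (axiom T) characterises the reflexive frames. Such an R need not be reflexive — not valid.
(D) MLr ⊃ r is the dual of axiom B, which corresponds to symmetry. Such an R need not be symmetric — not valid.
(E) MMr ⊃ Mr (the dual of axiom 4) characterises the transitive frames. Such an R need not be transitive — not valid.

A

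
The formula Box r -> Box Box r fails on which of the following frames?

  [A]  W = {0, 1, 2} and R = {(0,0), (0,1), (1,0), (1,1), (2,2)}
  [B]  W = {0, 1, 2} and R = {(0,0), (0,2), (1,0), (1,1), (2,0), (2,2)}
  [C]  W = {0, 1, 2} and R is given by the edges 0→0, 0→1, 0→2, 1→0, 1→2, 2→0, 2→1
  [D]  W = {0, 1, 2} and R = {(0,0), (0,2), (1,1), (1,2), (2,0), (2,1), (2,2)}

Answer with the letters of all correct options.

B, C, D

The schema Box r -> Box Box r is axiom 4; it is valid on a frame iff R is transitive.
(A) R is transitive (R is closed under composition), so the schema is valid here.
(B) R is not transitive (1 R 0 and 0 R 2 but not 1 R 2), so the schema fails here.
(C) R is not transitive (1 R 0 and 0 R 1 but not 1 R 1), so the schema fails here.
(D) R is not transitive (0 R 2 and 2 R 1 but not 0 R 1), so the schema fails here.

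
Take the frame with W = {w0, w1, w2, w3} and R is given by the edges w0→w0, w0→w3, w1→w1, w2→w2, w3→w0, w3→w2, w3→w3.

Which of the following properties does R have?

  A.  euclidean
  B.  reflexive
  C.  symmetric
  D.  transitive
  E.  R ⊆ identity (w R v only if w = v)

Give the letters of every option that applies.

B

(A) not euclidean: w3 R w0 and w3 R w2 but not w0 R w2.
(B) reflexive: each world relates to itself.
(C) not symmetric: w3 R w2 but not w2 R w3.
(D) not transitive: w0 R w3 and w3 R w2 but not w0 R w2.
(E) not ⊆ identity: w0 R w3 with w0 ≠ w3.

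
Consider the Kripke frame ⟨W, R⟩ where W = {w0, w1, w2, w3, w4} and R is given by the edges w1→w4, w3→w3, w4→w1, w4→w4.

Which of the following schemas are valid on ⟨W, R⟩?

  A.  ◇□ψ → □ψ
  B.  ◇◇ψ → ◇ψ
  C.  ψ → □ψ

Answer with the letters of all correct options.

none

R is not transitive: w1 R w4 and w4 R w1 but not w1 R w1.
R is not euclidean: w4 R w1 and w4 R w1 but not w1 R w1.
R is not a subset of the identity: w1 R w4 with w1 ≠ w4.
(A) ◇□ψ → □ψ is the dual of axiom 5; it is valid on a frame exactly when R is euclidean. R is not euclidean, so not valid.
(B) ◇◇ψ → ◇ψ is the dual of axiom 4, which corresponds to transitivity. R is not transitive — not valid.
(C) ψ → □ψ is valid only on frames where every R-edge is a self-loop. Here R ⊄ identity — not valid.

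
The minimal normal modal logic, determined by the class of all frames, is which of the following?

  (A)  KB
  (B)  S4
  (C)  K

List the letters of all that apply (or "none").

(A) KB is determined by the class of symmetric frames.
(B) S4 is determined by the class of reflexive and transitive frames.
(C) K is determined by exactly this class.

C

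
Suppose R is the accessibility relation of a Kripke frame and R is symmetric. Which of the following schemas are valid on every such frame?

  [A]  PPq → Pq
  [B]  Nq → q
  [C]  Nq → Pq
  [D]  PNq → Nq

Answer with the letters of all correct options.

(A) the dual of axiom 4: valid iff R is transitive. Such an R need not be transitive — not valid.
(B) axiom T: valid iff R is reflexive. Such an R need not be reflexive — not valid.
(C) Nq → Pq is axiom D; it is valid on a frame exactly when R is serial. Such an R need not be serial, so not valid.
(D) the dual of axiom 5: valid iff R is euclidean. Such an R need not be euclidean — not valid.

none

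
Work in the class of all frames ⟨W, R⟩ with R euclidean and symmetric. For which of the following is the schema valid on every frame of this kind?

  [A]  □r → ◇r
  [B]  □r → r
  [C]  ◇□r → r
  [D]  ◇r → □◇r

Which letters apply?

A symmetric euclidean relation is transitive (uRv and vRw give vRu by symmetry, then uRw by the euclidean condition, applied at v).
(A) □r → ◇r is axiom D; it is valid on a frame exactly when R is serial. Such an R need not be serial, so not valid.
(B) □r → r (axiom T) characterises the reflexive frames. Such an R need not be reflexive — not valid.
(C) the dual of axiom B: valid iff R is symmetric. Every such R is symmetric — valid.
(D) ◇r → □◇r is axiom 5; it is valid on a frame exactly when R is euclidean. Every such R is euclidean, so valid.

C, D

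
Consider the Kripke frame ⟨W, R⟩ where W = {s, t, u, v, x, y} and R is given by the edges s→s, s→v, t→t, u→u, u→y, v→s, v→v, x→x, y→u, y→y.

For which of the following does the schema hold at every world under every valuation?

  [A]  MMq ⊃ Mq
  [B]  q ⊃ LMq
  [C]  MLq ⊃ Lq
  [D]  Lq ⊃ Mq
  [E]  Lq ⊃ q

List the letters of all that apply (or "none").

A, B, C, D, E

R is reflexive: each world relates to itself.
R is symmetric: every R-edge is matched by its reverse.
R is transitive: R is closed under composition.
R is euclidean: any two R-successors of the same world are R-related.
R is serial: every world has an R-successor.
(A) MMq ⊃ Mq is the dual of axiom 4; it is valid on a frame exactly when R is transitive. R is transitive, so valid.
(B) axiom B: valid iff R is symmetric. R is symmetric — valid.
(C) the dual of axiom 5: valid iff R is euclidean. R is euclidean — valid.
(D) Lq ⊃ Mq is axiom D, which corresponds to seriality. R is serial — valid.
(E) Lq ⊃ q is axiom T, which corresponds to reflexivity. R is reflexive — valid.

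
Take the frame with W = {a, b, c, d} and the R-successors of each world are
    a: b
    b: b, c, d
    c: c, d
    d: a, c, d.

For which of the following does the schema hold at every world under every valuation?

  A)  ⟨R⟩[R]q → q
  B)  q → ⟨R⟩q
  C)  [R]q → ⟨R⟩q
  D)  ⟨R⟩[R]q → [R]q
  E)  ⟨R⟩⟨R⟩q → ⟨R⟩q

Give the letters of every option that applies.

R is not reflexive: not a R a.
R is not symmetric: a R b but not b R a.
R is not transitive: a R b and b R c but not a R c.
R is not euclidean: b R c and b R b but not c R b.
R is serial: every world has an R-successor.
(A) the dual of axiom B: valid iff R is symmetric. R is not symmetric — not valid.
(B) q → ⟨R⟩q (the dual of axiom T) characterises the reflexive frames. R is not reflexive — not valid.
(C) [R]q → ⟨R⟩q is axiom D; it is valid on a frame exactly when R is serial. R is serial, so valid.
(D) ⟨R⟩[R]q → [R]q (the dual of axiom 5) characterises the euclidean frames. R is not euclidean — not valid.
(E) ⟨R⟩⟨R⟩q → ⟨R⟩q (the dual of axiom 4) characterises the transitive frames. R is not transitive — not valid.

C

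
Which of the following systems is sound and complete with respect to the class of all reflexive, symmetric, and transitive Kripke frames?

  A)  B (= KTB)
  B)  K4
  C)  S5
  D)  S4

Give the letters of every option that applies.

(A) B (= KTB) is determined by the class of reflexive and symmetric frames.
(B) K4 is determined by the class of transitive frames.
(C) S5 is determined by exactly this class.
(D) S4 is determined by the class of reflexive and transitive frames.

C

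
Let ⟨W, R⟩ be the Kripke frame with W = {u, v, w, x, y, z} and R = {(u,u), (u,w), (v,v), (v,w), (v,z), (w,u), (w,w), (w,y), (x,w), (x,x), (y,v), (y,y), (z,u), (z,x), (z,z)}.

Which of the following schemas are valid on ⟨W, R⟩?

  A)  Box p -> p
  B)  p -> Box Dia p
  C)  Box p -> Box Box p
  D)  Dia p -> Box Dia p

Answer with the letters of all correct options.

R is reflexive: each world relates to itself.
R is not symmetric: v R w but not w R v.
R is not transitive: u R w and w R y but not u R y.
R is not euclidean: v R w and v R v but not w R v.
(A) axiom T: valid iff R is reflexive. R is reflexive — valid.
(B) p -> Box Dia p is axiom B; it is valid on a frame exactly when R is symmetric. R is not symmetric, so not valid.
(C) Box p -> Box Box p is axiom 4, which corresponds to transitivity. R is not transitive — not valid.
(D) Dia p -> Box Dia p is axiom 5, which corresponds to the euclidean property. R is not euclidean — not valid.

A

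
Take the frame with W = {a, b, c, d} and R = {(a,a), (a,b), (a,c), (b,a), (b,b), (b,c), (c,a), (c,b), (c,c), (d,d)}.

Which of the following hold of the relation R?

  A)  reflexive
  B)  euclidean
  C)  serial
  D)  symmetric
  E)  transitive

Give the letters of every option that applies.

A, B, C, D, E

(A) reflexive: each world relates to itself.
(B) euclidean: any two R-successors of the same world are R-related.
(C) serial: every world has an R-successor.
(D) symmetric: every R-edge is matched by its reverse.
(E) transitive: R is closed under composition.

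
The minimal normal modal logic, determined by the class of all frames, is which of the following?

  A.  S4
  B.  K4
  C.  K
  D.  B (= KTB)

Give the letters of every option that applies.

C

(A) S4 is determined by the class of reflexive and transitive frames.
(B) K4 is determined by the class of transitive frames.
(C) K is determined by exactly this class.
(D) B (= KTB) is determined by the class of reflexive and symmetric frames.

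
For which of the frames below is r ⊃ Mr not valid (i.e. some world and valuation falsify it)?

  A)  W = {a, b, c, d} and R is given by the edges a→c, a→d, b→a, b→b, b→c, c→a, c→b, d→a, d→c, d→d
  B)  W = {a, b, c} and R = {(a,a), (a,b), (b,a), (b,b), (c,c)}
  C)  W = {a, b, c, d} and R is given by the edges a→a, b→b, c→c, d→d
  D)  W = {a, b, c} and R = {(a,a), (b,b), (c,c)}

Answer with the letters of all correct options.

The schema r ⊃ Mr is the dual of axiom T; it is valid on a frame iff R is reflexive.
(A) R is not reflexive (not a R a), so the schema fails here.
(B) R is reflexive (each world relates to itself), so the schema is valid here.
(C) R is reflexive (each world relates to itself), so the schema is valid here.
(D) R is reflexive (each world relates to itself), so the schema is valid here.

A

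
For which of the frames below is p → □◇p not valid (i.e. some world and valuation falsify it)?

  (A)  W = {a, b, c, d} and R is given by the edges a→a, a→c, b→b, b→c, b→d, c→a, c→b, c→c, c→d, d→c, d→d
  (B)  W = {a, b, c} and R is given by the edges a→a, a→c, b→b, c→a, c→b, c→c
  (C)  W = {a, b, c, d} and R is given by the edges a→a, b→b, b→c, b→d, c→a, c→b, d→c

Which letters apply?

A, B, C

The schema p → □◇p is axiom B; it is valid on a frame iff R is symmetric.
(A) R is not symmetric (b R d but not d R b), so the schema fails here.
(B) R is not symmetric (c R b but not b R c), so the schema fails here.
(C) R is not symmetric (b R d but not d R b), so the schema fails here.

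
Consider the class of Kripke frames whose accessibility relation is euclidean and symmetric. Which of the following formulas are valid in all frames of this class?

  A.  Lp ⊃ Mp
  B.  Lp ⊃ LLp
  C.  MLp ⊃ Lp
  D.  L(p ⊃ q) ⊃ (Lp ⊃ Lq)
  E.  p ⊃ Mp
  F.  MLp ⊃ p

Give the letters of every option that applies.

A symmetric euclidean relation is transitive (uRv and vRw give vRu by symmetry, then uRw by the euclidean condition, applied at v).
(A) axiom D: valid iff R is serial. Such an R need not be serial — not valid.
(B) Lp ⊃ LLp (axiom 4) characterises the transitive frames. Every such R is transitive — valid.
(C) MLp ⊃ Lp is the dual of axiom 5, which corresponds to the euclidean property. Every such R is euclidean — valid.
(D) L(p ⊃ q) ⊃ (Lp ⊃ Lq) is the K axiom; it holds on all frames — valid.
(E) p ⊃ Mp (the dual of axiom T) characterises the reflexive frames. Such an R need not be reflexive — not valid.
(F) MLp ⊃ p (the dual of axiom B) characterises the symmetric frames. Every such R is symmetric — valid.

B, C, D, F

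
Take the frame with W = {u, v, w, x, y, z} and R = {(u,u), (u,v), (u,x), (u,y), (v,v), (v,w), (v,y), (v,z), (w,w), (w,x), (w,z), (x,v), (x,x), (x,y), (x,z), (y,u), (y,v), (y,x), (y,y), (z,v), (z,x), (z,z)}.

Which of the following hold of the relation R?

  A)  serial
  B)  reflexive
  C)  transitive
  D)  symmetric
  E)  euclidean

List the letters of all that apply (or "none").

(A) serial: every world has an R-successor.
(B) reflexive: each world relates to itself.
(C) not transitive: u R v and v R w but not u R w.
(D) not symmetric: u R v but not v R u.
(E) not euclidean: u R v and u R u but not v R u.

A, B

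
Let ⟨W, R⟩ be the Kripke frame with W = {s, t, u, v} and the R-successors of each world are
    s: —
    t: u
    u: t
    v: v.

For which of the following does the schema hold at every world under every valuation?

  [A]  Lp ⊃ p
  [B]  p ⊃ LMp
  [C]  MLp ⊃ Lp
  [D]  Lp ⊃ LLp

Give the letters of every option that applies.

R is not reflexive: not s R s.
R is symmetric: every R-edge is matched by its reverse.
R is not transitive: t R u and u R t but not t R t.
R is not euclidean: t R u and t R u but not u R u.
(A) Lp ⊃ p (axiom T) characterises the reflexive frames. R is not reflexive — not valid.
(B) p ⊃ LMp is axiom B, which corresponds to symmetry. R is symmetric — valid.
(C) MLp ⊃ Lp is the dual of axiom 5, which corresponds to the euclidean property. R is not euclidean — not valid.
(D) Lp ⊃ LLp is axiom 4, which corresponds to transitivity. R is not transitive — not valid.

B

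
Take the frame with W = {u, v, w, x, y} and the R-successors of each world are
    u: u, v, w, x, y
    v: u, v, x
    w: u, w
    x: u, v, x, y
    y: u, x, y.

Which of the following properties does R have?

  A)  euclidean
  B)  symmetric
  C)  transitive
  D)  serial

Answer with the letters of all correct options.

B, D

(A) not euclidean: u R v and u R w but not v R w.
(B) symmetric: every R-edge is matched by its reverse.
(C) not transitive: v R u and u R w but not v R w.
(D) serial: every world has an R-successor.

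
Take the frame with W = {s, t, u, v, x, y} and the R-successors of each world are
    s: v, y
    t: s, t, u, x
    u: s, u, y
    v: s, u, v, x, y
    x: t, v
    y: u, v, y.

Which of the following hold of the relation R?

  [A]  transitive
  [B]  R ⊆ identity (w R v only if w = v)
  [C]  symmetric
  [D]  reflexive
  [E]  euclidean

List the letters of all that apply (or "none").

none

(A) not transitive: s R v and v R s but not s R s.
(B) not ⊆ identity: s R v with s ≠ v.
(C) not symmetric: s R y but not y R s.
(D) not reflexive: not s R s.
(E) not euclidean: t R s and t R t but not s R t.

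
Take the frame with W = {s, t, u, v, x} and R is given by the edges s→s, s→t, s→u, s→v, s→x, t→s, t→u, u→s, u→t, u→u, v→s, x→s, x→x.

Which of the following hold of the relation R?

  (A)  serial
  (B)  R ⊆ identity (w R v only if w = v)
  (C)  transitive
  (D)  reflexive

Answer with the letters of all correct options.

A

(A) serial: every world has an R-successor.
(B) not ⊆ identity: s R t with s ≠ t.
(C) not transitive: t R s and s R t but not t R t.
(D) not reflexive: not t R t.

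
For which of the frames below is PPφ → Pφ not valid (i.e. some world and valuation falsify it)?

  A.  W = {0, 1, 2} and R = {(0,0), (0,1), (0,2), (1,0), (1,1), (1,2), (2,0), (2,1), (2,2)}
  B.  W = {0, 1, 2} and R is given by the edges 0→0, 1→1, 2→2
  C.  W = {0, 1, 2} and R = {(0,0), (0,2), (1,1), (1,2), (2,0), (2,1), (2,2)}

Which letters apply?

C

The schema PPφ → Pφ is the dual of axiom 4; it is valid on a frame iff R is transitive.
(A) R is transitive (R is closed under composition), so the schema is valid here.
(B) R is transitive (R is closed under composition), so the schema is valid here.
(C) R is not transitive (0 R 2 and 2 R 1 but not 0 R 1), so the schema fails here.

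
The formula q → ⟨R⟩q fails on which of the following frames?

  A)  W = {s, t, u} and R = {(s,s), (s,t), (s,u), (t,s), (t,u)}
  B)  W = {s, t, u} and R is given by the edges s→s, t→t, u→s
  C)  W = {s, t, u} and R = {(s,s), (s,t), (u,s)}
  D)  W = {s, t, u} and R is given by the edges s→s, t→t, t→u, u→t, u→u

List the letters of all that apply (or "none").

A, B, C

The schema q → ⟨R⟩q is the dual of axiom T; it is valid on a frame iff R is reflexive.
(A) R is not reflexive (not t R t), so the schema fails here.
(B) R is not reflexive (not u R u), so the schema fails here.
(C) R is not reflexive (not t R t), so the schema fails here.
(D) R is reflexive (each world relates to itself), so the schema is valid here.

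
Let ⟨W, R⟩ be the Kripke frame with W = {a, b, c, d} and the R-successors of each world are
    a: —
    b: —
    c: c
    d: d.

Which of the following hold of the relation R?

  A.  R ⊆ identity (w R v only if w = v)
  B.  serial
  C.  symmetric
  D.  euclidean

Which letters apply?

A, C, D

(A) ⊆ identity: every R-edge is a self-loop.
(B) not serial: a has no R-successor.
(C) symmetric: every R-edge is matched by its reverse.
(D) euclidean: any two R-successors of the same world are R-related.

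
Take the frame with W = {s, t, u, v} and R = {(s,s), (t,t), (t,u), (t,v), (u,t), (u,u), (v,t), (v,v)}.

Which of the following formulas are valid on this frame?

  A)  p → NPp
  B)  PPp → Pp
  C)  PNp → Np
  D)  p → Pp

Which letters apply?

A, D

R is reflexive: each world relates to itself.
R is symmetric: every R-edge is matched by its reverse.
R is not transitive: u R t and t R v but not u R v.
R is not euclidean: t R u and t R v but not u R v.
(A) axiom B: valid iff R is symmetric. R is symmetric — valid.
(B) PPp → Pp (the dual of axiom 4) characterises the transitive frames. R is not transitive — not valid.
(C) PNp → Np is the dual of axiom 5; it is valid on a frame exactly when R is euclidean. R is not euclidean, so not valid.
(D) p → Pp (the dual of axiom T) characterises the reflexive frames. R is reflexive — valid.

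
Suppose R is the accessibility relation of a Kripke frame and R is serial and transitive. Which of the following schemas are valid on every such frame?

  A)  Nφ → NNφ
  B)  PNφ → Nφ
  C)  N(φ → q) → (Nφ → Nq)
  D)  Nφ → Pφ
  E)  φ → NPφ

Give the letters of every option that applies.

A, C, D

(A) axiom 4: valid iff R is transitive. Every such R is transitive — valid.
(B) the dual of axiom 5: valid iff R is euclidean. Such an R need not be euclidean — not valid.
(C) N(φ → q) → (Nφ → Nq) is axiom K, valid on every Kripke frame — valid.
(D) Nφ → Pφ is axiom D; it is valid on a frame exactly when R is serial. Every such R is serial, so valid.
(E) axiom B: valid iff R is symmetric. Such an R need not be symmetric — not valid.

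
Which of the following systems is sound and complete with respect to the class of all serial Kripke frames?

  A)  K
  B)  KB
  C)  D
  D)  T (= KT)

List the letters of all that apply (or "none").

C

(A) K is determined by the class of arbitrary frames.
(B) KB is determined by the class of symmetric frames.
(C) D is determined by exactly this class.
(D) T (= KT) is determined by the class of reflexive frames.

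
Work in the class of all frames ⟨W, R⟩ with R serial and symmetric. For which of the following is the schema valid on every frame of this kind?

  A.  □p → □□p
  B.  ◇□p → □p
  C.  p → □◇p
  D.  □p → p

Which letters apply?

(A) □p → □□p (axiom 4) characterises the transitive frames. Such an R need not be transitive — not valid.
(B) ◇□p → □p is the dual of axiom 5, which corresponds to the euclidean property. Such an R need not be euclidean — not valid.
(C) p → □◇p is axiom B; it is valid on a frame exactly when R is symmetric. Every such R is symmetric, so valid.
(D) □p → p (axiom T) characterises the reflexive frames. Such an R need not be reflexive — not valid.

C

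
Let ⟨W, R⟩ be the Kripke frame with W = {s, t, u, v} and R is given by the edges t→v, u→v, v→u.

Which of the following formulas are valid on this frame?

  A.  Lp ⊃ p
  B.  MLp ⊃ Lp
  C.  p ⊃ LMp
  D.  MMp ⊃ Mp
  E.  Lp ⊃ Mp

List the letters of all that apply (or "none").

R is not reflexive: not s R s.
R is not symmetric: t R v but not v R t.
R is not transitive: t R v and v R u but not t R u.
R is not euclidean: t R v and t R v but not v R v.
R is not serial: s has no R-successor.
(A) axiom T: valid iff R is reflexive. R is not reflexive — not valid.
(B) MLp ⊃ Lp is the dual of axiom 5; it is valid on a frame exactly when R is euclidean. R is not euclidean, so not valid.
(C) axiom B: valid iff R is symmetric. R is not symmetric — not valid.
(D) MMp ⊃ Mp (the dual of axiom 4) characterises the transitive frames. R is not transitive — not valid.
(E) Lp ⊃ Mp is axiom D; it is valid on a frame exactly when R is serial. R is not serial, so not valid.

none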